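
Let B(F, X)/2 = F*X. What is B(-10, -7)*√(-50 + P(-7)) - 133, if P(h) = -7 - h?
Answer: -133 + 700*I*√2 ≈ -133.0 + 989.95*I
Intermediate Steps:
B(F, X) = 2*F*X (B(F, X) = 2*(F*X) = 2*F*X)
B(-10, -7)*√(-50 + P(-7)) - 133 = (2*(-10)*(-7))*√(-50 + (-7 - 1*(-7))) - 133 = 140*√(-50 + (-7 + 7)) - 133 = 140*√(-50 + 0) - 133 = 140*√(-50) - 133 = 140*(5*I*√2) - 133 = 700*I*√2 - 133 = -133 + 700*I*√2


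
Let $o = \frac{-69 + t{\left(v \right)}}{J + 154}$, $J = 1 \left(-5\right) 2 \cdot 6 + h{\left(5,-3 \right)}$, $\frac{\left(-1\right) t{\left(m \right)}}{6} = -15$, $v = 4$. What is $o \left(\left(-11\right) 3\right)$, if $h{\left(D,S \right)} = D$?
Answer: $-7$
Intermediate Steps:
$t{\left(m \right)} = 90$ ($t{\left(m \right)} = \left(-6\right) \left(-15\right) = 90$)
$J = -55$ ($J = 1 \left(-5\right) 2 \cdot 6 + 5 = \left(-5\right) 2 \cdot 6 + 5 = \left(-10\right) 6 + 5 = -60 + 5 = -55$)
$o = \frac{7}{33}$ ($o = \frac{-69 + 90}{-55 + 154} = \frac{21}{99} = 21 \cdot \frac{1}{99} = \frac{7}{33} \approx 0.21212$)
$o \left(\left(-11\right) 3\right) = \frac{7 \left(\left(-11\right) 3\right)}{33} = \frac{7}{33} \left(-33\right) = -7$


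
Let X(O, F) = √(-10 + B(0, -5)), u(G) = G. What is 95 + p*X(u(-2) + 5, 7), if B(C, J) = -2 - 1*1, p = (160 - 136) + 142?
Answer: 95 + 166*I*√13 ≈ 95.0 + 598.52*I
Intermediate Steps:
p = 166 (p = 24 + 142 = 166)
B(C, J) = -3 (B(C, J) = -2 - 1 = -3)
X(O, F) = I*√13 (X(O, F) = √(-10 - 3) = √(-13) = I*√13)
95 + p*X(u(-2) + 5, 7) = 95 + 166*(I*√13) = 95 + 166*I*√13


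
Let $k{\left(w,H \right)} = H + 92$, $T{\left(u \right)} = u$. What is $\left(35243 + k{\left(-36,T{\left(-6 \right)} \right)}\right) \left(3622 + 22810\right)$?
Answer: $933816128$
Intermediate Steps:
$k{\left(w,H \right)} = 92 + H$
$\left(35243 + k{\left(-36,T{\left(-6 \right)} \right)}\right) \left(3622 + 22810\right) = \left(35243 + \left(92 - 6\right)\right) \left(3622 + 22810\right) = \left(35243 + 86\right) 26432 = 35329 \cdot 26432 = 933816128$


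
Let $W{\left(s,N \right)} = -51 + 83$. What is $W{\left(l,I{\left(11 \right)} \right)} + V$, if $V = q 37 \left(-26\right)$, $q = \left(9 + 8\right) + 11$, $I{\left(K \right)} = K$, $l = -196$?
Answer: $-26904$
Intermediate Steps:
$W{\left(s,N \right)} = 32$
$q = 28$ ($q = 17 + 11 = 28$)
$V = -26936$ ($V = 28 \cdot 37 \left(-26\right) = 1036 \left(-26\right) = -26936$)
$W{\left(l,I{\left(11 \right)} \right)} + V = 32 - 26936 = -26904$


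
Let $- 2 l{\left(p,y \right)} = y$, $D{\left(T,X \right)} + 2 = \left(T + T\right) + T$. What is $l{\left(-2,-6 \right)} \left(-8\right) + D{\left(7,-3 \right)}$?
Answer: $-5$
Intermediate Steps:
$D{\left(T,X \right)} = -2 + 3 T$ ($D{\left(T,X \right)} = -2 + \left(\left(T + T\right) + T\right) = -2 + \left(2 T + T\right) = -2 + 3 T$)
$l{\left(p,y \right)} = - \frac{y}{2}$
$l{\left(-2,-6 \right)} \left(-8\right) + D{\left(7,-3 \right)} = \left(- \frac{1}{2}\right) \left(-6\right) \left(-8\right) + \left(-2 + 3 \cdot 7\right) = 3 \left(-8\right) + \left(-2 + 21\right) = -24 + 19 = -5$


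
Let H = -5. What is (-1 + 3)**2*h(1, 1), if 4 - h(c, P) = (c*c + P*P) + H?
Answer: 28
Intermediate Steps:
h(c, P) = 9 - P**2 - c**2 (h(c, P) = 4 - ((c*c + P*P) - 5) = 4 - ((c**2 + P**2) - 5) = 4 - ((P**2 + c**2) - 5) = 4 - (-5 + P**2 + c**2) = 4 + (5 - P**2 - c**2) = 9 - P**2 - c**2)
(-1 + 3)**2*h(1, 1) = (-1 + 3)**2*(9 - 1*1**2 - 1*1**2) = 2**2*(9 - 1*1 - 1*1) = 4*(9 - 1 - 1) = 4*7 = 28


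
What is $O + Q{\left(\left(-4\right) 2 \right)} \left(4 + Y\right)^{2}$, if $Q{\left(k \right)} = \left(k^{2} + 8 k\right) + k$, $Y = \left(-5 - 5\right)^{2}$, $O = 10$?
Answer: $-86518$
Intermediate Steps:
$Y = 100$ ($Y = \left(-10\right)^{2} = 100$)
$Q{\left(k \right)} = k^{2} + 9 k$
$O + Q{\left(\left(-4\right) 2 \right)} \left(4 + Y\right)^{2} = 10 + \left(-4\right) 2 \left(9 - 8\right) \left(4 + 100\right)^{2} = 10 + - 8 \left(9 - 8\right) 104^{2} = 10 + \left(-8\right) 1 \cdot 10816 = 10 - 86528 = -86518$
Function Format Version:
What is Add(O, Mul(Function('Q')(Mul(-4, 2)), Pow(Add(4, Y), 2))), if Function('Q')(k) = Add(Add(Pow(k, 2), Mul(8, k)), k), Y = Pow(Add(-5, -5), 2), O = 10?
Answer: -86518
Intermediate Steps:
Y = 100 (Y = Pow(-10, 2) = 100)
Function('Q')(k) = Add(Pow(k, 2), Mul(9, k))
Add(O, Mul(Function('Q')(Mul(-4, 2)), Pow(Add(4, Y), 2))) = Add(10, Mul(Mul(Mul(-4, 2), Add(9, Mul(-4, 2))), Pow(Add(4, 100), 2))) = Add(10, Mul(Mul(-8, Add(9, -8)), Pow(104, 2))) = Add(10, Mul(Mul(-8, 1), 10816)) = Add(10, Mul(-8, 10816)) = Add(10, -86528) = -86518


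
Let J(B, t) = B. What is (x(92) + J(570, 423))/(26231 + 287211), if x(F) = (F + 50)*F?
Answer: 6817/156721 ≈ 0.043498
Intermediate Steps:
x(F) = F*(50 + F) (x(F) = (50 + F)*F = F*(50 + F))
(x(92) + J(570, 423))/(26231 + 287211) = (92*(50 + 92) + 570)/(26231 + 287211) = (92*142 + 570)/313442 = (13064 + 570)*(1/313442) = 13634*(1/313442) = 6817/156721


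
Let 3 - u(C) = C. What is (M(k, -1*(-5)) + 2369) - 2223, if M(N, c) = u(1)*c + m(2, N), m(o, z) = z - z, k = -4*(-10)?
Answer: 156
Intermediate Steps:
u(C) = 3 - C
k = 40
m(o, z) = 0
M(N, c) = 2*c (M(N, c) = (3 - 1*1)*c + 0 = (3 - 1)*c + 0 = 2*c + 0 = 2*c)
(M(k, -1*(-5)) + 2369) - 2223 = (2*(-1*(-5)) + 2369) - 2223 = (2*5 + 2369) - 2223 = (10 + 2369) - 2223 = 2379 - 2223 = 156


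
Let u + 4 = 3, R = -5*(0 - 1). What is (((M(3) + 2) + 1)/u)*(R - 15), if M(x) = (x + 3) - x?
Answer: 60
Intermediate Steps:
R = 5 (R = -5*(-1) = 5)
M(x) = 3 (M(x) = (3 + x) - x = 3)
u = -1 (u = -4 + 3 = -1)
(((M(3) + 2) + 1)/u)*(R - 15) = (((3 + 2) + 1)/(-1))*(5 - 15) = ((5 + 1)*(-1))*(-10) = (6*(-1))*(-10) = -6*(-10) = 60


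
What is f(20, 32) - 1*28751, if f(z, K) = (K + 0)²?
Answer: -27727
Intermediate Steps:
f(z, K) = K²
f(20, 32) - 1*28751 = 32² - 1*28751 = 1024 - 28751 = -27727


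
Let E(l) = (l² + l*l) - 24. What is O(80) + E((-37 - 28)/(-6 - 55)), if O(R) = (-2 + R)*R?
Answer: 23138186/3721 ≈ 6218.3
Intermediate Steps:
E(l) = -24 + 2*l² (E(l) = (l² + l²) - 24 = 2*l² - 24 = -24 + 2*l²)
O(R) = R*(-2 + R)
O(80) + E((-37 - 28)/(-6 - 55)) = 80*(-2 + 80) + (-24 + 2*((-37 - 28)/(-6 - 55))²) = 80*78 + (-24 + 2*(-65/(-61))²) = 6240 + (-24 + 2*(-65*(-1/61))²) = 6240 + (-24 + 2*(65/61)²) = 6240 + (-24 + 2*(4225/3721)) = 6240 + (-24 + 8450/3721) = 6240 - 80854/3721 = 23138186/3721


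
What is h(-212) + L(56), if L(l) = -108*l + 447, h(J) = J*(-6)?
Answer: -4329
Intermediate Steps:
h(J) = -6*J
L(l) = 447 - 108*l
h(-212) + L(56) = -6*(-212) + (447 - 108*56) = 1272 + (447 - 6048) = 1272 - 5601 = -4329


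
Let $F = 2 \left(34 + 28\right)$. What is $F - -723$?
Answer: $847$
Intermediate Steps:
$F = 124$ ($F = 2 \cdot 62 = 124$)
$F - -723 = 124 - -723 = 124 + 723 = 847$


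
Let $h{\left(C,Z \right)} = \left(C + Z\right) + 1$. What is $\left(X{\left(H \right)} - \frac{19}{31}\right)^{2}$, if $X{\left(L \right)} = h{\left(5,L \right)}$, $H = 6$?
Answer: $\frac{124609}{961} \approx 129.67$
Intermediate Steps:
$h{\left(C,Z \right)} = 1 + C + Z$
$X{\left(L \right)} = 6 + L$ ($X{\left(L \right)} = 1 + 5 + L = 6 + L$)
$\left(X{\left(H \right)} - \frac{19}{31}\right)^{2} = \left(\left(6 + 6\right) - \frac{19}{31}\right)^{2} = \left(12 - \frac{19}{31}\right)^{2} = \left(\frac{353}{31}\right)^{2} = \frac{124609}{961}$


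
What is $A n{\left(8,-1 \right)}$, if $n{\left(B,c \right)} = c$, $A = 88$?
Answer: $-88$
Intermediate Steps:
$A n{\left(8,-1 \right)} = 88 \left(-1\right) = -88$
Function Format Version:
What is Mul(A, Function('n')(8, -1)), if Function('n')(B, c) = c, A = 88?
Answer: -88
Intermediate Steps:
Mul(A, Function('n')(8, -1)) = Mul(88, -1) = -88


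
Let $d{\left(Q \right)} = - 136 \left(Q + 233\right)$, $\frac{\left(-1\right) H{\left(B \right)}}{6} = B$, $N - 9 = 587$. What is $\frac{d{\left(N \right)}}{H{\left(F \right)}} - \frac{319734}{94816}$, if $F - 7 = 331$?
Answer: $\frac{1255189319}{24035856} \approx 52.222$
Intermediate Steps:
$F = 338$ ($F = 7 + 331 = 338$)
$N = 596$ ($N = 9 + 587 = 596$)
$H{\left(B \right)} = - 6 B$
$d{\left(Q \right)} = -31688 - 136 Q$ ($d{\left(Q \right)} = - 136 \left(233 + Q\right) = -31688 - 136 Q$)
$\frac{d{\left(N \right)}}{H{\left(F \right)}} - \frac{319734}{94816} = \frac{-31688 - 81056}{\left(-6\right) 338} - \frac{319734}{94816} = \frac{-31688 - 81056}{-2028} - \frac{159867}{47408} = \left(-112744\right) \left(- \frac{1}{2028}\right) - \frac{159867}{47408} = \frac{28186}{507} - \frac{159867}{47408} = \frac{1255189319}{24035856}$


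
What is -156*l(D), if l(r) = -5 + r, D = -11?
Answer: 2496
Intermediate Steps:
-156*l(D) = -156*(-5 - 11) = -156*(-16) = 2496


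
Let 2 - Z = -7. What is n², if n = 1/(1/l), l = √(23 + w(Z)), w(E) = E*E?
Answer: 104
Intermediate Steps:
Z = 9 (Z = 2 - 1*(-7) = 2 + 7 = 9)
w(E) = E²
l = 2*√26 (l = √(23 + 9²) = √(23 + 81) = √104 = 2*√26 ≈ 10.198)
n = 2*√26 (n = 1/(1/(2*√26)) = 1/(√26/52) = 2*√26 ≈ 10.198)
n² = (2*√26)² = 104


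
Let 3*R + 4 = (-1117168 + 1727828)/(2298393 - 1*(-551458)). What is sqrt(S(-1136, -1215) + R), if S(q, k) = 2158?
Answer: sqrt(17516273487550710)/2849851 ≈ 46.441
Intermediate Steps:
R = -3596248/2849851 (R = -4/3 + ((-1117168 + 1727828)/(2298393 - 1*(-551458)))/3 = -4/3 + (610660/(2298393 + 551458))/3 = -4/3 + (610660/2849851)/3 = -4/3 + (610660*(1/2849851))/3 = -4/3 + (1/3)*(610660/2849851) = -4/3 + 610660/8549553 = -3596248/2849851 ≈ -1.2619)
sqrt(S(-1136, -1215) + R) = sqrt(2158 - 3596248/2849851) = sqrt(6146382210/2849851) = sqrt(17516273487550710)/2849851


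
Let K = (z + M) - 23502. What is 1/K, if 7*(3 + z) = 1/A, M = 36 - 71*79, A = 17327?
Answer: -121289/3526841541 ≈ -3.4390e-5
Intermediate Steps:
M = -5573 (M = 36 - 5609 = -5573)
z = -363866/121289 (z = -3 + (⅐)/17327 = -3 + (⅐)*(1/17327) = -3 + 1/121289 = -363866/121289 ≈ -3.0000)
K = -3526841541/121289 (K = (-363866/121289 - 5573) - 23502 = -676307463/121289 - 23502 = -3526841541/121289 ≈ -29078.)
1/K = 1/(-3526841541/121289) = -121289/3526841541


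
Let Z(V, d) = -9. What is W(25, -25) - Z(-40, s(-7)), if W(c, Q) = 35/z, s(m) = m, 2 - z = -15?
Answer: 188/17 ≈ 11.059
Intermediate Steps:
z = 17 (z = 2 - 1*(-15) = 2 + 15 = 17)
W(c, Q) = 35/17
W(25, -25) - Z(-40, s(-7)) = 35/17 - 1*(-9) = 35/17 + 9 = 188/17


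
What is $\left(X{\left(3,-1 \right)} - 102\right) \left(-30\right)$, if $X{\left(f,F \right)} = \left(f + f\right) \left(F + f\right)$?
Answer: $2700$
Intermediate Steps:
$X{\left(f,F \right)} = 2 f \left(F + f\right)$
$\left(X{\left(3,-1 \right)} - 102\right) \left(-30\right) = \left(2 \cdot 3 \left(-1 + 3\right) - 102\right) \left(-30\right) = \left(2 \cdot 3 \cdot 2 - 102\right) \left(-30\right) = \left(12 - 102\right) \left(-30\right) = \left(-90\right) \left(-30\right) = 2700$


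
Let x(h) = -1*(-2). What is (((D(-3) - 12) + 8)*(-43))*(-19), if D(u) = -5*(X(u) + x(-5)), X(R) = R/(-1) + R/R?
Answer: -27778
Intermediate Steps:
X(R) = 1 - R (X(R) = R*(-1) + 1 = -R + 1 = 1 - R)
x(h) = 2
D(u) = -15 + 5*u (D(u) = -5*((1 - u) + 2) = -5*(3 - u) = -15 + 5*u)
(((D(-3) - 12) + 8)*(-43))*(-19) = ((((-15 + 5*(-3)) - 12) + 8)*(-43))*(-19) = ((((-15 - 15) - 12) + 8)*(-43))*(-19) = (((-30 - 12) + 8)*(-43))*(-19) = ((-42 + 8)*(-43))*(-19) = -34*(-43)*(-19) = 1462*(-19) = -27778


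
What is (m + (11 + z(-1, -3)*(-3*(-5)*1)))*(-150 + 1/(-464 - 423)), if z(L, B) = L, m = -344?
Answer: 46301748/887 ≈ 52200.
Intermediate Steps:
(m + (11 + z(-1, -3)*(-3*(-5)*1)))*(-150 + 1/(-464 - 423)) = (-344 + (11 - (-3*(-5))))*(-150 + 1/(-464 - 423)) = (-344 + (11 - 15))*(-150 + 1/(-887)) = (-344 + (11 - 1*15))*(-150 - 1/887) = (-344 + (11 - 15))*(-133051/887) = (-344 - 4)*(-133051/887) = -348*(-133051/887) = 46301748/887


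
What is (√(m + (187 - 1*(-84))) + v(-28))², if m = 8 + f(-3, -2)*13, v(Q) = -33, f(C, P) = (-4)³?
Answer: (33 - I*√553)² ≈ 536.0 - 1552.1*I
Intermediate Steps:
f(C, P) = -64
m = -824 (m = 8 - 64*13 = 8 - 832 = -824)
(√(m + (187 - 1*(-84))) + v(-28))² = (√(-824 + (187 - 1*(-84))) - 33)² = (√(-824 + (187 + 84)) - 33)² = (√(-824 + 271) - 33)² = (√(-553) - 33)² = (I*√553 - 33)² = (-33 + I*√553)²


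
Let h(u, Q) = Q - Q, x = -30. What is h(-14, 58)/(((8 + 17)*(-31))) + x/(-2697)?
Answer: 10/899 ≈ 0.011123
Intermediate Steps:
h(u, Q) = 0
h(-14, 58)/(((8 + 17)*(-31))) + x/(-2697) = 0/(((8 + 17)*(-31))) - 30/(-2697) = 0/((25*(-31))) - 30*(-1/2697) = 0/(-775) + 10/899 = 0*(-1/775) + 10/899 = 0 + 10/899 = 10/899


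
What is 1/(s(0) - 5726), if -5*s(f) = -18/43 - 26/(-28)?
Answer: -3010/17235567 ≈ -0.00017464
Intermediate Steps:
s(f) = -307/3010 (s(f) = -(-18/43 - 26/(-28))/5 = -(-18*1/43 - 26*(-1/28))/5 = -(-18/43 + 13/14)/5 = -1/5*307/602 = -307/3010)
1/(s(0) - 5726) = 1/(-307/3010 - 5726) = 1/(-17235567/3010) = -3010/17235567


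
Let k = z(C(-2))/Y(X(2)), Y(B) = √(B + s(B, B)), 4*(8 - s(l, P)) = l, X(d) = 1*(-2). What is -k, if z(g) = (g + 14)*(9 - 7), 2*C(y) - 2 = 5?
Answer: -35*√26/13 ≈ -13.728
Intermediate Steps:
C(y) = 7/2 (C(y) = 1 + (½)*5 = 1 + 5/2 = 7/2)
X(d) = -2
z(g) = 28 + 2*g (z(g) = (14 + g)*2 = 28 + 2*g)
s(l, P) = 8 - l/4
Y(B) = √(8 + 3*B/4) (Y(B) = √(B + (8 - B/4)) = √(8 + 3*B/4))
k = 35*√26/13 (k = (28 + 2*(7/2))/((√(32 + 3*(-2))/2)) = (28 + 7)/((√(32 - 6)/2)) = 35/((√26/2)) = 35*(√26/13) = 35*√26/13 ≈ 13.728)
-k = -35*√26/13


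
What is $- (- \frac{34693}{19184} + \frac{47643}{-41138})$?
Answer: $\frac{1170591973}{394595696} \approx 2.9666$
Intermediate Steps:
$- (- \frac{34693}{19184} + \frac{47643}{-41138}) = - (\left(-34693\right) \frac{1}{19184} + 47643 \left(- \frac{1}{41138}\right)) = - (- \frac{34693}{19184} - \frac{47643}{41138}) = \left(-1\right) \left(- \frac{1170591973}{394595696}\right) = \frac{1170591973}{394595696}$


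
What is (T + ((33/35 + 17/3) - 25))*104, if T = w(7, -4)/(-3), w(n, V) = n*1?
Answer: -226304/105 ≈ -2155.3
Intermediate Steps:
w(n, V) = n
T = -7/3 (T = 7/(-3) = 7*(-⅓) = -7/3 ≈ -2.3333)
(T + ((33/35 + 17/3) - 25))*104 = (-7/3 + ((33/35 + 17/3) - 25))*104 = (-7/3 + (694/105 - 25))*104 = (-7/3 - 1931/105)*104 = -2176/105*104 = -226304/105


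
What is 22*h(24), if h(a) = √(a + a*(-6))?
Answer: 44*I*√30 ≈ 241.0*I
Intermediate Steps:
h(a) = √5*√(-a) (h(a) = √(a - 6*a) = √(-5*a) = √5*√(-a))
22*h(24) = 22*(√5*√(-1*24)) = 22*(√5*√(-24)) = 22*(√5*(2*I*√6)) = 22*(2*I*√30) = 44*I*√30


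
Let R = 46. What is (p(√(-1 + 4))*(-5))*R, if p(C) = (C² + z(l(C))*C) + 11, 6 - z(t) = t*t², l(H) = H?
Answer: -1150 - 1380*√3 ≈ -3540.2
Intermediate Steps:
z(t) = 6 - t³ (z(t) = 6 - t*t² = 6 - t³)
p(C) = 11 + C² + C*(6 - C³) (p(C) = (C² + (6 - C³)*C) + 11 = (C² + C*(6 - C³)) + 11 = 11 + C² + C*(6 - C³))
(p(√(-1 + 4))*(-5))*R = ((11 + (√(-1 + 4))² - √(-1 + 4)*(-6 + (√(-1 + 4))³))*(-5))*46 = ((11 + (√3)² - √3*(-6 + (√3)³))*(-5))*46 = ((11 + 3 - √3*(-6 + 3*√3))*(-5))*46 = ((14 - √3*(-6 + 3*√3))*(-5))*46 = (-70 + 5*√3*(-6 + 3*√3))*46 = -3220 + 230*√3*(-6 + 3*√3)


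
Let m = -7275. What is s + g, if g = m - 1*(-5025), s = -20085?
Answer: -22335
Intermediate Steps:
g = -2250 (g = -7275 - 1*(-5025) = -7275 + 5025 = -2250)
s + g = -20085 - 2250 = -22335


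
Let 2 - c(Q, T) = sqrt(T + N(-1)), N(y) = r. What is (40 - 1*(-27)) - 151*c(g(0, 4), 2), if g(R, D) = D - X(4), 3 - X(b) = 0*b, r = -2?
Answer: -235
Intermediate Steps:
N(y) = -2
X(b) = 3 (X(b) = 3 - 0*b = 3 - 1*0 = 3 + 0 = 3)
g(R, D) = -3 + D (g(R, D) = D - 1*3 = D - 3 = -3 + D)
c(Q, T) = 2 - sqrt(-2 + T) (c(Q, T) = 2 - sqrt(T - 2) = 2 - sqrt(-2 + T))
(40 - 1*(-27)) - 151*c(g(0, 4), 2) = (40 - 1*(-27)) - 151*(2 - sqrt(-2 + 2)) = (40 + 27) - 151*(2 - sqrt(0)) = 67 - 151*(2 - 1*0) = 67 - 151*(2 + 0) = 67 - 151*2 = 67 - 302 = -235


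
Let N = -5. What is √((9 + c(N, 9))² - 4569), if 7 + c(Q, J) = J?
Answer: 4*I*√278 ≈ 66.693*I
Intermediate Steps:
c(Q, J) = -7 + J
√((9 + c(N, 9))² - 4569) = √((9 + (-7 + 9))² - 4569) = √((9 + 2)² - 4569) = √(11² - 4569) = √(121 - 4569) = √(-4448) = 4*I*√278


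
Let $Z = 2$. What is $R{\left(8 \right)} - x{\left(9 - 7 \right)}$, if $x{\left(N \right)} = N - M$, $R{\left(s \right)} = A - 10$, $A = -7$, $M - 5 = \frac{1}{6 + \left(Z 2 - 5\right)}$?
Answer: $- \frac{69}{5} \approx -13.8$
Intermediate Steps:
$M = \frac{26}{5}$ ($M = 5 + \frac{1}{6 + \left(2 \cdot 2 - 5\right)} = 5 + \frac{1}{6 + \left(4 - 5\right)} = 5 + \frac{1}{6 - 1} = 5 + \frac{1}{5} = \frac{26}{5} \approx 5.2$)
$R{\left(s \right)} = -17$ ($R{\left(s \right)} = -7 - 10 = -17$)
$x{\left(N \right)} = - \frac{26}{5} + N$ ($x{\left(N \right)} = N - \frac{26}{5} = - \frac{26}{5} + N$)
$R{\left(8 \right)} - x{\left(9 - 7 \right)} = -17 - \left(- \frac{26}{5} + \left(9 - 7\right)\right) = -17 - \left(- \frac{26}{5} + 2\right) = -17 - - \frac{16}{5} = -17 + \frac{16}{5} = - \frac{69}{5}$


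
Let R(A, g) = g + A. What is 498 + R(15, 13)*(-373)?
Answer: -9946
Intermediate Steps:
R(A, g) = A + g
498 + R(15, 13)*(-373) = 498 + (15 + 13)*(-373) = 498 + 28*(-373) = 498 - 10444 = -9946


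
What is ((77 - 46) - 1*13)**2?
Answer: 324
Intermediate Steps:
((77 - 46) - 1*13)**2 = (31 - 13)**2 = 18**2 = 324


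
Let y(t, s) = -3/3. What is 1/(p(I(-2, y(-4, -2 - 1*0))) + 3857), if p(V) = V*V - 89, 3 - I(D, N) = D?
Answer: 1/3793 ≈ 0.00026364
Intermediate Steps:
y(t, s) = -1 (y(t, s) = -3*1/3 = -1)
I(D, N) = 3 - D
p(V) = -89 + V**2 (p(V) = V**2 - 89 = -89 + V**2)
1/(p(I(-2, y(-4, -2 - 1*0))) + 3857) = 1/((-89 + (3 - 1*(-2))**2) + 3857) = 1/((-89 + (3 + 2)**2) + 3857) = 1/((-89 + 5**2) + 3857) = 1/((-89 + 25) + 3857) = 1/(-64 + 3857) = 1/3793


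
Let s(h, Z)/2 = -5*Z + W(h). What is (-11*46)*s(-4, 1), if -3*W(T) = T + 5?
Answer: 16192/3 ≈ 5397.3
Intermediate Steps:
W(T) = -5/3 - T/3 (W(T) = -(T + 5)/3 = -(5 + T)/3 = -5/3 - T/3)
s(h, Z) = -10/3 - 10*Z - 2*h/3 (s(h, Z) = 2*(-5*Z + (-5/3 - h/3)) = 2*(-5/3 - 5*Z - h/3) = -10/3 - 10*Z - 2*h/3)
(-11*46)*s(-4, 1) = (-11*46)*(-10/3 - 10*1 - ⅔*(-4)) = -506*(-10/3 - 10 + 8/3) = -506*(-32/3) = 16192/3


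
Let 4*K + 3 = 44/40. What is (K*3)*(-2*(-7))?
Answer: -399/20 ≈ -19.950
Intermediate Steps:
K = -19/40 (K = -¾ + (44/40)/4 = -¾ + (44*(1/40))/4 = -¾ + (¼)*(11/10) = -¾ + 11/40 = -19/40 ≈ -0.47500)
(K*3)*(-2*(-7)) = (-19/40*3)*(-2*(-7)) = -57/40*14 = -399/20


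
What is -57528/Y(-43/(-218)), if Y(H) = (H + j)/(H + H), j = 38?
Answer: -4947408/8327 ≈ -594.14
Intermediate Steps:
Y(H) = (38 + H)/(2*H) (Y(H) = (H + 38)/(H + H) = (38 + H)/((2*H)) = (38 + H)*(1/(2*H)) = (38 + H)/(2*H))
-57528/Y(-43/(-218)) = -57528*43/(109*(38 - 43/(-218))) = -57528*43/(109*(38 - 43*(-1/218))) = -57528*43/(109*(38 + 43/218)) = -57528/((1/2)*(218/43)*(8327/218)) = -57528/8327/86 = -57528*86/8327 = -4947408/8327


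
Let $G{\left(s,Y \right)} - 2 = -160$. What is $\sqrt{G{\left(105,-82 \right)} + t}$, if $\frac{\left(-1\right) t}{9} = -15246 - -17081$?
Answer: $i \sqrt{16673} \approx 129.12 i$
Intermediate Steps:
$G{\left(s,Y \right)} = -158$ ($G{\left(s,Y \right)} = 2 - 160 = -158$)
$t = -16515$ ($t = - 9 \left(-15246 - -17081\right) = - 9 \left(-15246 + 17081\right) = \left(-9\right) 1835 = -16515$)
$\sqrt{G{\left(105,-82 \right)} + t} = \sqrt{-158 - 16515} = \sqrt{-16673} = i \sqrt{16673}$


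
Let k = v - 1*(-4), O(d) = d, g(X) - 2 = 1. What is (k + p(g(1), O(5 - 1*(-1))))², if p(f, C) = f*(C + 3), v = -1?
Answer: 900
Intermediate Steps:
g(X) = 3 (g(X) = 2 + 1 = 3)
p(f, C) = f*(3 + C)
k = 3 (k = -1 - 1*(-4) = -1 + 4 = 3)
(k + p(g(1), O(5 - 1*(-1))))² = (3 + 3*(3 + (5 - 1*(-1))))² = (3 + 3*(3 + (5 + 1)))² = (3 + 3*(3 + 6))² = (3 + 3*9)² = (3 + 27)² = 30² = 900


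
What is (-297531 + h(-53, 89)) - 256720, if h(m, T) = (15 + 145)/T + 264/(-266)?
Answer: -6560659555/11837 ≈ -5.5425e+5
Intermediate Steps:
h(m, T) = -132/133 + 160/T (h(m, T) = 160/T + 264*(-1/266) = 160/T - 132/133 = -132/133 + 160/T)
(-297531 + h(-53, 89)) - 256720 = (-297531 + (-132/133 + 160/89)) - 256720 = (-297531 + 9532/11837) - 256720 = -3521864915/11837 - 256720 = -6560659555/11837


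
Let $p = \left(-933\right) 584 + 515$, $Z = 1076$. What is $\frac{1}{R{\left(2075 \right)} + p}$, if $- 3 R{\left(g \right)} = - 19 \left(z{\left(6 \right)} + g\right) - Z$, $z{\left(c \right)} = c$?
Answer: $- \frac{3}{1592456} \approx -1.8839 \cdot 10^{-6}$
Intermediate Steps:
$p = -544357$ ($p = -544872 + 515 = -544357$)
$R{\left(g \right)} = \frac{1190}{3} + \frac{19 g}{3}$ ($R{\left(g \right)} = - \frac{- 19 \left(6 + g\right) - 1076}{3} = - \frac{\left(-114 - 19 g\right) - 1076}{3} = - \frac{-1190 - 19 g}{3} = \frac{1190}{3} + \frac{19 g}{3}$)
$\frac{1}{R{\left(2075 \right)} + p} = \frac{1}{\left(\frac{1190}{3} + \frac{19}{3} \cdot 2075\right) - 544357} = \frac{1}{\left(\frac{1190}{3} + \frac{39425}{3}\right) - 544357} = \frac{1}{\frac{40615}{3} - 544357} = \frac{1}{- \frac{1592456}{3}} = - \frac{3}{1592456}$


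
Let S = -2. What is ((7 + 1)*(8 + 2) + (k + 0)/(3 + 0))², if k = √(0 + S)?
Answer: (240 + I*√2)²/9 ≈ 6399.8 + 75.425*I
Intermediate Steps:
k = I*√2 (k = √(0 - 2) = √(-2) = I*√2 ≈ 1.4142*I)
((7 + 1)*(8 + 2) + (k + 0)/(3 + 0))² = ((7 + 1)*(8 + 2) + (I*√2 + 0)/(3 + 0))² = (8*10 + (I*√2)/3)² = (80 + (I*√2)*(⅓))² = (80 + I*√2/3)²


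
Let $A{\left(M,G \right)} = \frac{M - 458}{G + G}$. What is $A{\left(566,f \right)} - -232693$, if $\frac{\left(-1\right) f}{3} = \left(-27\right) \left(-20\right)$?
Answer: $\frac{6980789}{30} \approx 2.3269 \cdot 10^{5}$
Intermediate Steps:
$f = -1620$ ($f = - 3 \left(\left(-27\right) \left(-20\right)\right) = \left(-3\right) 540 = -1620$)
$A{\left(M,G \right)} = \frac{-458 + M}{2 G}$
$A{\left(566,f \right)} - -232693 = \frac{-458 + 566}{2 \left(-1620\right)} - -232693 = \frac{1}{2} \left(- \frac{1}{1620}\right) 108 + 232693 = - \frac{1}{30} + 232693 = \frac{6980789}{30}$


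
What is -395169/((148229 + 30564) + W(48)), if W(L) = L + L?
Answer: -395169/178889 ≈ -2.2090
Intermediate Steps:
W(L) = 2*L
-395169/((148229 + 30564) + W(48)) = -395169/((148229 + 30564) + 2*48) = -395169/(178793 + 96) = -395169/178889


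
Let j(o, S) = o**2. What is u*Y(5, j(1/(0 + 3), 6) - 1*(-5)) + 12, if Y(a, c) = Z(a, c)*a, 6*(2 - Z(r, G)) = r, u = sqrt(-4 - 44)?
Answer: 12 + 70*I*sqrt(3)/3 ≈ 12.0 + 40.414*I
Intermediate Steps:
u = 4*I*sqrt(3) (u = sqrt(-48) = 4*I*sqrt(3) ≈ 6.9282*I)
Z(r, G) = 2 - r/6
Y(a, c) = a*(2 - a/6) (Y(a, c) = (2 - a/6)*a = a*(2 - a/6))
u*Y(5, j(1/(0 + 3), 6) - 1*(-5)) + 12 = (4*I*sqrt(3))*((1/6)*5*(12 - 1*5)) + 12 = (4*I*sqrt(3))*((1/6)*5*(12 - 5)) + 12 = (4*I*sqrt(3))*((1/6)*5*7) + 12 = (4*I*sqrt(3))*(35/6) + 12 = 70*I*sqrt(3)/3 + 12 = 12 + 70*I*sqrt(3)/3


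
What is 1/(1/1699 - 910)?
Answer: -1699/1546089 ≈ -0.0010989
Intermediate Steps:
1/(1/1699 - 910) = 1/(-1546089/1699) = -1699/1546089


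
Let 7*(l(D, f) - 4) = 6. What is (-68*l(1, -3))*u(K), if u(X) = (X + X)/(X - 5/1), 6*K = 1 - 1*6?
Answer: -4624/49 ≈ -94.367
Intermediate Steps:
l(D, f) = 34/7 (l(D, f) = 4 + (⅐)*6 = 4 + 6/7 = 34/7)
K = -⅚ (K = (1 - 1*6)/6 = (1 - 6)/6 = (⅙)*(-5) = -⅚ ≈ -0.83333)
u(X) = 2*X/(-5 + X) (u(X) = (2*X)/(X - 5*1) = (2*X)/(X - 5) = (2*X)/(-5 + X) = 2*X/(-5 + X))
(-68*l(1, -3))*u(K) = (-68*34/7)*(2*(-⅚)/(-5 - ⅚)) = -4624*(-5)/(7*6*(-35/6)) = -4624*(-5)*(-6)/(7*6*35) = -2312/7*2/7 = -4624/49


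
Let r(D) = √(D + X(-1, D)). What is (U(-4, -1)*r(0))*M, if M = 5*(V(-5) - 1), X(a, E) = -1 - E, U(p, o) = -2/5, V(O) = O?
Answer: 12*I ≈ 12.0*I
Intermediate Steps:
U(p, o) = -⅖ (U(p, o) = -2*⅕ = -⅖)
r(D) = I (r(D) = √(D + (-1 - D)) = √(-1) = I)
M = -30 (M = 5*(-5 - 1) = 5*(-6) = -30)
(U(-4, -1)*r(0))*M = -2*I/5*(-30) = 12*I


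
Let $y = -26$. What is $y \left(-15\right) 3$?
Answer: $1170$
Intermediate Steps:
$y \left(-15\right) 3 = \left(-26\right) \left(-15\right) 3 = 390 \cdot 3 = 1170$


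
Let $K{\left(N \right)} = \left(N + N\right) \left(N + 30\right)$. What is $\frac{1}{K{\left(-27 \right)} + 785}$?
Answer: $\frac{1}{623} \approx 0.0016051$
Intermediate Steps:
$K{\left(N \right)} = 2 N \left(30 + N\right)$
$\frac{1}{K{\left(-27 \right)} + 785} = \frac{1}{2 \left(-27\right) \left(30 - 27\right) + 785} = \frac{1}{2 \left(-27\right) 3 + 785} = \frac{1}{-162 + 785} = \frac{1}{623}$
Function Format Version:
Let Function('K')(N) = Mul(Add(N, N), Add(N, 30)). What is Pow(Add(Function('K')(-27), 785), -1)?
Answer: Rational(1, 623) ≈ 0.0016051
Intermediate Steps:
Function('K')(N) = Mul(2, N, Add(30, N)) (Function('K')(N) = Mul(Mul(2, N), Add(30, N)) = Mul(2, N, Add(30, N)))
Pow(Add(Function('K')(-27), 785), -1) = Pow(Add(Mul(2, -27, Add(30, -27)), 785), -1) = Pow(Add(Mul(2, -27, 3), 785), -1) = Pow(Add(-162, 785), -1) = Pow(623, -1) = Rational(1, 623)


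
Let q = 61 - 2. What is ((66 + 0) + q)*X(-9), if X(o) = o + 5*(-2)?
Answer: -2375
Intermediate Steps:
X(o) = -10 + o (X(o) = o - 10 = -10 + o)
q = 59
((66 + 0) + q)*X(-9) = ((66 + 0) + 59)*(-10 - 9) = (66 + 59)*(-19) = 125*(-19) = -2375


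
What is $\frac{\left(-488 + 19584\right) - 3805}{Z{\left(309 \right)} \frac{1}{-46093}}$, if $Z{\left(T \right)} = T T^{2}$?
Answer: $- \frac{78312007}{3278181} \approx -23.889$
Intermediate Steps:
$Z{\left(T \right)} = T^{3}$
$\frac{\left(-488 + 19584\right) - 3805}{Z{\left(309 \right)} \frac{1}{-46093}} = \frac{\left(-488 + 19584\right) - 3805}{309^{3} \frac{1}{-46093}} = \frac{19096 - 3805}{29503629 \left(- \frac{1}{46093}\right)} = \frac{15291}{- \frac{29503629}{46093}} = 15291 \left(- \frac{46093}{29503629}\right) = - \frac{78312007}{3278181}$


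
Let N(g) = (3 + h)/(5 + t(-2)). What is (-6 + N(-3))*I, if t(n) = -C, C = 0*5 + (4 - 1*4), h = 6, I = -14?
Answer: 294/5 ≈ 58.800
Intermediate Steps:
C = 0 (C = 0 + (4 - 4) = 0 + 0 = 0)
t(n) = 0 (t(n) = -1*0 = 0)
N(g) = 9/5 (N(g) = (3 + 6)/(5 + 0) = 9/5)
(-6 + N(-3))*I = (-6 + 9/5)*(-14) = -21/5*(-14) = 294/5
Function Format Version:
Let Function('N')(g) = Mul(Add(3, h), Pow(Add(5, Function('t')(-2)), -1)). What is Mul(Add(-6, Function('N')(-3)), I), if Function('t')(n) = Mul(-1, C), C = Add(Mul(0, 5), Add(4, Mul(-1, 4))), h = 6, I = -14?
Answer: Rational(294, 5) ≈ 58.800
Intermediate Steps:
C = 0 (C = Add(0, Add(4, -4)) = Add(0, 0) = 0)
Function('t')(n) = 0 (Function('t')(n) = Mul(-1, 0) = 0)
Function('N')(g) = Rational(9, 5) (Function('N')(g) = Mul(Add(3, 6), Pow(Add(5, 0), -1)) = Mul(9, Pow(5, -1)) = Mul(9, Rational(1, 5)) = Rational(9, 5))
Mul(Add(-6, Function('N')(-3)), I) = Mul(Add(-6, Rational(9, 5)), -14) = Mul(Rational(-21, 5), -14) = Rational(294, 5)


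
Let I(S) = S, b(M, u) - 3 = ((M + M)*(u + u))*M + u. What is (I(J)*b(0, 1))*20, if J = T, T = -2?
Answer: -160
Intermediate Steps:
J = -2
b(M, u) = 3 + u + 4*u*M² (b(M, u) = 3 + (((M + M)*(u + u))*M + u) = 3 + (((2*M)*(2*u))*M + u) = 3 + ((4*M*u)*M + u) = 3 + (4*u*M² + u) = 3 + (u + 4*u*M²) = 3 + u + 4*u*M²)
(I(J)*b(0, 1))*20 = -2*(3 + 1 + 4*1*0²)*20 = -2*(3 + 1 + 4*1*0)*20 = -2*(3 + 1 + 0)*20 = -2*4*20 = -8*20 = -160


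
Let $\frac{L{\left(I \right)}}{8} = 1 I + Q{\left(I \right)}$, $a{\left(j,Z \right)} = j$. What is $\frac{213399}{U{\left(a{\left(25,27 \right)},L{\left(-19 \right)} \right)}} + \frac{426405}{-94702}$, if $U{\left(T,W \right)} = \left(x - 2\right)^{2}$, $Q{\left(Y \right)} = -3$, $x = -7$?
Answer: $\frac{2241641477}{852318} \approx 2630.1$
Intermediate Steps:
$L{\left(I \right)} = -24 + 8 I$ ($L{\left(I \right)} = 8 \left(1 I - 3\right) = 8 \left(I - 3\right) = 8 \left(-3 + I\right) = -24 + 8 I$)
$U{\left(T,W \right)} = 81$ ($U{\left(T,W \right)} = \left(-7 - 2\right)^{2} = \left(-9\right)^{2} = 81$)
$\frac{213399}{U{\left(a{\left(25,27 \right)},L{\left(-19 \right)} \right)}} + \frac{426405}{-94702} = \frac{213399}{81} + \frac{426405}{-94702} = 213399 \cdot \frac{1}{81} + 426405 \left(- \frac{1}{94702}\right) = \frac{23711}{9} - \frac{426405}{94702} = \frac{2241641477}{852318}$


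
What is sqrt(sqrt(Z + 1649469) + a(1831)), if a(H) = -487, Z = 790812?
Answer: sqrt(-487 + sqrt(2440281)) ≈ 32.789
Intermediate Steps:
sqrt(sqrt(Z + 1649469) + a(1831)) = sqrt(sqrt(790812 + 1649469) - 487) = sqrt(sqrt(2440281) - 487) = sqrt(-487 + sqrt(2440281))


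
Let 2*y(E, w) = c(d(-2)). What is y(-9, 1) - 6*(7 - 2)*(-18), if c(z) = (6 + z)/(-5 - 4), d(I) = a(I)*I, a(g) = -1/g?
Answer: 9715/18 ≈ 539.72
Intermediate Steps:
d(I) = -1 (d(I) = (-1/I)*I = -1)
c(z) = -⅔ - z/9 (c(z) = (6 + z)/(-9) = (6 + z)*(-⅑) = -⅔ - z/9)
y(E, w) = -5/18 (y(E, w) = (-⅔ - ⅑*(-1))/2 = (-⅔ + ⅑)/2 = (½)*(-5/9) = -5/18)
y(-9, 1) - 6*(7 - 2)*(-18) = -5/18 - 6*(7 - 2)*(-18) = -5/18 - 6*5*(-18) = -5/18 - 30*(-18) = -5/18 + 540 = 9715/18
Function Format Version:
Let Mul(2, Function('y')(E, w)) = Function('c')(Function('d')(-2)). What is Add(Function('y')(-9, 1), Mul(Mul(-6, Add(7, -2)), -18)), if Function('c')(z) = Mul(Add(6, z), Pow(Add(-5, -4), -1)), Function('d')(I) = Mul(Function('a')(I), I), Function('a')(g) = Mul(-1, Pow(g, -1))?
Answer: Rational(9715, 18) ≈ 539.72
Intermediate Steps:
Function('d')(I) = -1 (Function('d')(I) = Mul(Mul(-1, Pow(I, -1)), I) = -1)
Function('c')(z) = Add(Rational(-2, 3), Mul(Rational(-1, 9), z)) (Function('c')(z) = Mul(Add(6, z), Pow(-9, -1)) = Mul(Add(6, z), Rational(-1, 9)) = Add(Rational(-2, 3), Mul(Rational(-1, 9), z)))
Function('y')(E, w) = Rational(-5, 18) (Function('y')(E, w) = Mul(Rational(1, 2), Add(Rational(-2, 3), Mul(Rational(-1, 9), -1))) = Mul(Rational(1, 2), Add(Rational(-2, 3), Rational(1, 9))) = Mul(Rational(1, 2), Rational(-5, 9)) = Rational(-5, 18))
Add(Function('y')(-9, 1), Mul(Mul(-6, Add(7, -2)), -18)) = Add(Rational(-5, 18), Mul(Mul(-6, Add(7, -2)), -18)) = Add(Rational(-5, 18), Mul(Mul(-6, 5), -18)) = Add(Rational(-5, 18), Mul(-30, -18)) = Add(Rational(-5, 18), 540) = Rational(9715, 18)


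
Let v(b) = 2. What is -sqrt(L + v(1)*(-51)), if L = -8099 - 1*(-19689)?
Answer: -4*sqrt(718) ≈ -107.18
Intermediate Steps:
L = 11590 (L = -8099 + 19689 = 11590)
-sqrt(L + v(1)*(-51)) = -sqrt(11590 + 2*(-51)) = -sqrt(11590 - 102) = -sqrt(11488) = -4*sqrt(718)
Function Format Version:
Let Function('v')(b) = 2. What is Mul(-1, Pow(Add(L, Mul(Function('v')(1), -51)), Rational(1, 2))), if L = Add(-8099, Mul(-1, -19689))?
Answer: Mul(-4, Pow(718, Rational(1, 2))) ≈ -107.18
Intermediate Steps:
L = 11590 (L = Add(-8099, 19689) = 11590)
Mul(-1, Pow(Add(L, Mul(Function('v')(1), -51)), Rational(1, 2))) = Mul(-1, Pow(Add(11590, Mul(2, -51)), Rational(1, 2))) = Mul(-1, Pow(Add(11590, -102), Rational(1, 2))) = Mul(-1, Pow(11488, Rational(1, 2))) = Mul(-1, Mul(4, Pow(718, Rational(1, 2)))) = Mul(-4, Pow(718, Rational(1, 2)))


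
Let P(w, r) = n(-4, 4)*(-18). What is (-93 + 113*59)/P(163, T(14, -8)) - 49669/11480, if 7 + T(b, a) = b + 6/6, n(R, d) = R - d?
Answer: 533728/12915 ≈ 41.326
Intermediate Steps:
T(b, a) = -6 + b (T(b, a) = -7 + (b + 6/6) = -7 + (b + 6*(⅙)) = -7 + (b + 1) = -7 + (1 + b) = -6 + b)
P(w, r) = 144 (P(w, r) = (-4 - 1*4)*(-18) = (-4 - 4)*(-18) = -8*(-18) = 144)
(-93 + 113*59)/P(163, T(14, -8)) - 49669/11480 = (-93 + 113*59)/144 - 49669/11480 = (-93 + 6667)*(1/144) - 49669*1/11480 = 6574*(1/144) - 49669/11480 = 3287/72 - 49669/11480 = 533728/12915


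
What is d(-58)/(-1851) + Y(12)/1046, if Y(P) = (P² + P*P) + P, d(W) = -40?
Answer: 298570/968073 ≈ 0.30842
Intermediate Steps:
Y(P) = P + 2*P² (Y(P) = (P² + P²) + P = 2*P² + P = P + 2*P²)
d(-58)/(-1851) + Y(12)/1046 = -40/(-1851) + (12*(1 + 2*12))/1046 = -40*(-1/1851) + (12*(1 + 24))*(1/1046) = 40/1851 + (12*25)*(1/1046) = 40/1851 + 300*(1/1046) = 40/1851 + 150/523 = 298570/968073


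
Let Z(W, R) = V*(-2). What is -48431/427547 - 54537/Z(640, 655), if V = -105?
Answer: -1110823869/4275470 ≈ -259.81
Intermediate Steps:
Z(W, R) = 210 (Z(W, R) = -105*(-2) = 210)
-48431/427547 - 54537/Z(640, 655) = -48431/427547 - 54537/210 = -48431*1/427547 - 54537*1/210 = -48431/427547 - 2597/10 = -1110823869/4275470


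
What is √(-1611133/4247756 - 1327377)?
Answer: I*√5987610550339134155/2123878 ≈ 1152.1*I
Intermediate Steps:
√(-1611133/4247756 - 1327377) = √(-5638375227145/4247756) = I*√5987610550339134155/2123878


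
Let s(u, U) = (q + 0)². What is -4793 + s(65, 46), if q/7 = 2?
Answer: -4597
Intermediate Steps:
q = 14 (q = 7*2 = 14)
s(u, U) = 196 (s(u, U) = (14 + 0)² = 14² = 196)
-4793 + s(65, 46) = -4793 + 196 = -4597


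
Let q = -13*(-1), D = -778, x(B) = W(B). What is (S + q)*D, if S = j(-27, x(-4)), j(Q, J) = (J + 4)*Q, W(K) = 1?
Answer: 94916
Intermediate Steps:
x(B) = 1
j(Q, J) = Q*(4 + J) (j(Q, J) = (4 + J)*Q = Q*(4 + J))
S = -135 (S = -27*(4 + 1) = -27*5 = -135)
q = 13
(S + q)*D = (-135 + 13)*(-778) = -122*(-778) = 94916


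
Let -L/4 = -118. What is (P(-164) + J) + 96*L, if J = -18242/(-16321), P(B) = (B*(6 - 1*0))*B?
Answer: 3373373090/16321 ≈ 2.0669e+5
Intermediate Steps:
L = 472 (L = -4*(-118) = 472)
P(B) = 6*B**2 (P(B) = (B*(6 + 0))*B = (B*6)*B = (6*B)*B = 6*B**2)
J = 18242/16321 (J = -18242*(-1/16321) = 18242/16321 ≈ 1.1177)
(P(-164) + J) + 96*L = (6*(-164)**2 + 18242/16321) + 96*472 = (6*26896 + 18242/16321) + 45312 = (161376 + 18242/16321) + 45312 = 2633835938/16321 + 45312 = 3373373090/16321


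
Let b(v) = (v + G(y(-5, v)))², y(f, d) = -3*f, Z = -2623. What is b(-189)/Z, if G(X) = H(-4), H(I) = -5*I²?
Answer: -72361/2623 ≈ -27.587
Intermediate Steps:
G(X) = -80 (G(X) = -5*(-4)² = -5*16 = -80)
b(v) = (-80 + v)² (b(v) = (v - 80)² = (-80 + v)²)
b(-189)/Z = (-80 - 189)²/(-2623) = (-269)²*(-1/2623) = 72361*(-1/2623) = -72361/2623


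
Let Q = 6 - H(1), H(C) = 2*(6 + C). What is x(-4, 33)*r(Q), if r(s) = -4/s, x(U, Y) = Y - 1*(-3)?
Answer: 18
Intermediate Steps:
H(C) = 12 + 2*C
Q = -8 (Q = 6 - (12 + 2*1) = 6 - (12 + 2) = 6 - 1*14 = 6 - 14 = -8)
x(U, Y) = 3 + Y (x(U, Y) = Y + 3 = 3 + Y)
x(-4, 33)*r(Q) = (3 + 33)*(-4/(-8)) = 36*(-4*(-⅛)) = 36*(½) = 18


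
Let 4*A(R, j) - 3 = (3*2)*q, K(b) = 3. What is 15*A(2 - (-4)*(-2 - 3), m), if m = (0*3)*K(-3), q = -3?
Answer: -225/4 ≈ -56.250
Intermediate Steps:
m = 0 (m = (0*3)*3 = 0*3 = 0)
A(R, j) = -15/4 (A(R, j) = ¾ + ((3*2)*(-3))/4 = ¾ + (6*(-3))/4 = ¾ + (¼)*(-18) = ¾ - 9/2 = -15/4)
15*A(2 - (-4)*(-2 - 3), m) = 15*(-15/4) = -225/4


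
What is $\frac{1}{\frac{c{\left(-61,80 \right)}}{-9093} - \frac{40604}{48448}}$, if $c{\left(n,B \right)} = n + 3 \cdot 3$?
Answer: $- \frac{110134416}{91673219} \approx -1.2014$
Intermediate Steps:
$c{\left(n,B \right)} = 9 + n$ ($c{\left(n,B \right)} = n + 9 = 9 + n$)
$\frac{1}{\frac{c{\left(-61,80 \right)}}{-9093} - \frac{40604}{48448}} = \frac{1}{\frac{9 - 61}{-9093} - \frac{40604}{48448}} = \frac{1}{\left(-52\right) \left(- \frac{1}{9093}\right) - \frac{10151}{12112}} = \frac{1}{\frac{52}{9093} - \frac{10151}{12112}} = \frac{1}{- \frac{91673219}{110134416}} = - \frac{110134416}{91673219}$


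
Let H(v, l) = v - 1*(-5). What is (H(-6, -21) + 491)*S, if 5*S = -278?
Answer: -27244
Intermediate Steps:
S = -278/5 (S = (1/5)*(-278) = -278/5 ≈ -55.600)
H(v, l) = 5 + v (H(v, l) = v + 5 = 5 + v)
(H(-6, -21) + 491)*S = ((5 - 6) + 491)*(-278/5) = (-1 + 491)*(-278/5) = 490*(-278/5) = -27244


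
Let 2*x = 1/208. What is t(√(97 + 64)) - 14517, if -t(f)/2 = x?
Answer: -3019537/208 ≈ -14517.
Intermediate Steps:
x = 1/416 (x = (1/208)/2 = (1*(1/208))/2 = (½)*(1/208) = 1/416 ≈ 0.0024038)
t(f) = -1/208 (t(f) = -2*1/416 = -1/208)
t(√(97 + 64)) - 14517 = -1/208 - 14517 = -3019537/208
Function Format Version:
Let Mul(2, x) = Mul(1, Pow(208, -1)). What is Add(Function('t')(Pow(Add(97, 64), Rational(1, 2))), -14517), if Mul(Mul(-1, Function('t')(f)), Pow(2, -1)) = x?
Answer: Rational(-3019537, 208) ≈ -14517.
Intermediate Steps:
x = Rational(1, 416) (x = Mul(Rational(1, 2), Mul(1, Pow(208, -1))) = Mul(Rational(1, 2), Mul(1, Rational(1, 208))) = Mul(Rational(1, 2), Rational(1, 208)) = Rational(1, 416) ≈ 0.0024038)
Function('t')(f) = Rational(-1, 208) (Function('t')(f) = Mul(-2, Rational(1, 416)) = Rational(-1, 208))
Add(Function('t')(Pow(Add(97, 64), Rational(1, 2))), -14517) = Add(Rational(-1, 208), -14517) = Rational(-3019537, 208)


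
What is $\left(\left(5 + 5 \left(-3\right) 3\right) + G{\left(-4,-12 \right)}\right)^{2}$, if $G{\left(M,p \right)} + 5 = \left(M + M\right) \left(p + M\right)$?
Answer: $6889$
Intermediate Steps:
$G{\left(M,p \right)} = -5 + 2 M \left(M + p\right)$ ($G{\left(M,p \right)} = -5 + \left(M + M\right) \left(p + M\right) = -5 + 2 M \left(M + p\right)$)
$\left(\left(5 + 5 \left(-3\right) 3\right) + G{\left(-4,-12 \right)}\right)^{2} = \left(\left(5 + 5 \left(-3\right) 3\right) + \left(-5 + 2 \left(-4\right)^{2} + 2 \left(-4\right) \left(-12\right)\right)\right)^{2} = \left(\left(5 - 45\right) + \left(-5 + 2 \cdot 16 + 96\right)\right)^{2} = \left(\left(5 - 45\right) + \left(-5 + 32 + 96\right)\right)^{2} = \left(-40 + 123\right)^{2} = 83^{2} = 6889$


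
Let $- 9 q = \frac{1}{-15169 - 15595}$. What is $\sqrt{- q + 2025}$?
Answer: $\frac{\sqrt{4312142957209}}{46146} \approx 45.0$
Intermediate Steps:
$q = \frac{1}{276876}$ ($q = - \frac{1}{9 \left(-15169 - 15595\right)} = - \frac{1}{9 \left(-30764\right)} = \left(- \frac{1}{9}\right) \left(- \frac{1}{30764}\right) = \frac{1}{276876} \approx 3.6117 \cdot 10^{-6}$)
$\sqrt{- q + 2025} = \sqrt{\left(-1\right) \frac{1}{276876} + 2025} = \sqrt{- \frac{1}{276876} + 2025} = \sqrt{\frac{560673899}{276876}} = \frac{\sqrt{4312142957209}}{46146}$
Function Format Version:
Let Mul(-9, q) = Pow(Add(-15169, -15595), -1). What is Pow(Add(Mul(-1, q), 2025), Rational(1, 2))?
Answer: Mul(Rational(1, 46146), Pow(4312142957209, Rational(1, 2))) ≈ 45.000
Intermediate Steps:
q = Rational(1, 276876) (q = Mul(Rational(-1, 9), Pow(Add(-15169, -15595), -1)) = Mul(Rational(-1, 9), Pow(-30764, -1)) = Mul(Rational(-1, 9), Rational(-1, 30764)) = Rational(1, 276876) ≈ 3.6117e-6)
Pow(Add(Mul(-1, q), 2025), Rational(1, 2)) = Pow(Add(Mul(-1, Rational(1, 276876)), 2025), Rational(1, 2)) = Pow(Add(Rational(-1, 276876), 2025), Rational(1, 2)) = Pow(Rational(560673899, 276876), Rational(1, 2)) = Mul(Rational(1, 46146), Pow(4312142957209, Rational(1, 2)))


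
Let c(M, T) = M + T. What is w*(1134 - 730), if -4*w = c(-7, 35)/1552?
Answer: -707/388 ≈ -1.8222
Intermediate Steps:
w = -7/1552 (w = -(-7 + 35)/(4*1552) = -7/1552 ≈ -0.0045103)
w*(1134 - 730) = -7*(1134 - 730)/1552 = -7/1552*404 = -707/388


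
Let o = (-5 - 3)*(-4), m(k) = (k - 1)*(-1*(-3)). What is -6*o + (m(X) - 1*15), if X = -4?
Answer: -222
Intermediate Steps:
m(k) = -3 + 3*k (m(k) = (-1 + k)*3 = -3 + 3*k)
o = 32 (o = -8*(-4) = 32)
-6*o + (m(X) - 1*15) = -6*32 + ((-3 + 3*(-4)) - 1*15) = -192 + ((-3 - 12) - 15) = -192 + (-15 - 15) = -192 - 30 = -222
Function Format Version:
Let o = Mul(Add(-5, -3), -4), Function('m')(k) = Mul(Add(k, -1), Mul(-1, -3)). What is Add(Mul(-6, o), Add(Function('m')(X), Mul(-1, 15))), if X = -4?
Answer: -222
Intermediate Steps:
Function('m')(k) = Add(-3, Mul(3, k)) (Function('m')(k) = Mul(Add(-1, k), 3) = Add(-3, Mul(3, k)))
o = 32 (o = Mul(-8, -4) = 32)
Add(Mul(-6, o), Add(Function('m')(X), Mul(-1, 15))) = Add(Mul(-6, 32), Add(Add(-3, Mul(3, -4)), Mul(-1, 15))) = Add(-192, Add(Add(-3, -12), -15)) = Add(-192, Add(-15, -15)) = Add(-192, -30) = -222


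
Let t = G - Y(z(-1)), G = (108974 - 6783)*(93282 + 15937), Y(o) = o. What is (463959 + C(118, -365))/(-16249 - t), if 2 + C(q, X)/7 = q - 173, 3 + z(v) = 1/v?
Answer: -231780/5580607541 ≈ -4.1533e-5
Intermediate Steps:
z(v) = -3 + 1/v
C(q, X) = -1225 + 7*q (C(q, X) = -14 + 7*(q - 173) = -14 + 7*(-173 + q) = -14 + (-1211 + 7*q) = -1225 + 7*q)
G = 11161198829 (G = 102191*109219 = 11161198829)
t = 11161198833 (t = 11161198829 - (-3 + 1/(-1)) = 11161198829 - (-3 - 1) = 11161198829 - 1*(-4) = 11161198829 + 4 = 11161198833)
(463959 + C(118, -365))/(-16249 - t) = (463959 + (-1225 + 7*118))/(-16249 - 1*11161198833) = (463959 + (-1225 + 826))/(-16249 - 11161198833) = (463959 - 399)/(-11161215082) = 463560*(-1/11161215082) = -231780/5580607541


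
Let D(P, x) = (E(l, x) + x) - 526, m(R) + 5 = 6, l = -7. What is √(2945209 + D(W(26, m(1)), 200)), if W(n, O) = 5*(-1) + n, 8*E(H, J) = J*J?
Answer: √2949883 ≈ 1717.5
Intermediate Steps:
m(R) = 1 (m(R) = -5 + 6 = 1)
E(H, J) = J²/8 (E(H, J) = (J*J)/8 = J²/8)
W(n, O) = -5 + n
D(P, x) = -526 + x + x²/8 (D(P, x) = (x²/8 + x) - 526 = (x + x²/8) - 526 = -526 + x + x²/8)
√(2945209 + D(W(26, m(1)), 200)) = √(2945209 + (-526 + 200 + (⅛)*200²)) = √(2945209 + (-526 + 200 + (⅛)*40000)) = √(2945209 + (-526 + 200 + 5000)) = √(2945209 + 4674) = √2949883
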